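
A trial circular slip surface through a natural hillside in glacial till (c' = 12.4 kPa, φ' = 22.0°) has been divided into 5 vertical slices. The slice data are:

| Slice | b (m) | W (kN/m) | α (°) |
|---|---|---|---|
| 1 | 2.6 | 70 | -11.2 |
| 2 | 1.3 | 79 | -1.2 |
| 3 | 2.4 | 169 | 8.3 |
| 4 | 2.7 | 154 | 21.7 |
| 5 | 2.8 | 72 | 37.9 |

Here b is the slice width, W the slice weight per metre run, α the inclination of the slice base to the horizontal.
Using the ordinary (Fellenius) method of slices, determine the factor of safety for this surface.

FS = 3.33

Ordinary method of slices: FS = Σ[c'·Δl_i + (W_i cosα_i)·tanφ'] / Σ W_i sinα_i, with Δl_i = b_i / cosα_i.
Slice 1: Δl = 2.6/cos(-11.2°) = 2.650 m; N'_1 = 70·cos(-11.2°) = 68.7; c'Δl = 32.87; W sinα = -13.6
Slice 2: Δl = 1.3/cos(-1.2°) = 1.300 m; N'_2 = 79·cos(-1.2°) = 79.0; c'Δl = 16.12; W sinα = -1.7
Slice 3: Δl = 2.4/cos8.3° = 2.425 m; N'_3 = 169·cos8.3° = 167.2; c'Δl = 30.08; W sinα = 24.4
Slice 4: Δl = 2.7/cos21.7° = 2.906 m; N'_4 = 154·cos21.7° = 143.1; c'Δl = 36.03; W sinα = 56.9
Slice 5: Δl = 2.8/cos37.9° = 3.548 m; N'_5 = 72·cos37.9° = 56.8; c'Δl = 44.00; W sinα = 44.2
Σc'Δl = 159.1 kN/m; ΣN' = 514.8 kN/m; ΣW sinα = 110.3 kN/m
Resisting = 159.1 + 514.8·tan22.0° = 159.1 + 208.0 = 367.1 kN/m
FS = 367.1 / 110.3 = 3.328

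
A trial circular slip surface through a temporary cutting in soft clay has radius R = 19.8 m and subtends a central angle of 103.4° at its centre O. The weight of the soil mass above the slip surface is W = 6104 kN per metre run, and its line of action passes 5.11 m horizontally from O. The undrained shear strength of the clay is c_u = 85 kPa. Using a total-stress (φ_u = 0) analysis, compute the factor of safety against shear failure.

Taking moments about the centre O, the resisting moment is provided by the undrained shear strength acting along the arc:
Arc length L_a = R·θ = 19.8·(103.4°·π/180) = 19.8·1.8047 = 35.73 m
M_R = c_u·L_a·R = 85·35.73·19.8 = 60137.8 kN·m/m
M_D = W·d = 6104·5.11 = 31191.4 kN·m/m
FS = M_R / M_D = 60137.8 / 31191.4 = 1.928

FS = 1.93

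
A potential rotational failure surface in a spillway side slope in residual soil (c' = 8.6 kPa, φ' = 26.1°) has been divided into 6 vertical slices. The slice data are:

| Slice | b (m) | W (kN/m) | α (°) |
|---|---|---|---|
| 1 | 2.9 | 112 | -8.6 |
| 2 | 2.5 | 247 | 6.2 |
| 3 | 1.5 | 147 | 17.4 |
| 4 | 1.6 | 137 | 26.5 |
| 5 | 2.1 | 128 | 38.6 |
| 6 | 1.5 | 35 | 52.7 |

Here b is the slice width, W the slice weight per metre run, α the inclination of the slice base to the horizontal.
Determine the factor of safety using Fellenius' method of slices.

Ordinary method of slices: FS = Σ[c'·Δl_i + (W_i cosα_i)·tanφ'] / Σ W_i sinα_i, with Δl_i = b_i / cosα_i.
Slice 1: Δl = 2.9/cos(-8.6°) = 2.933 m; N'_1 = 112·cos(-8.6°) = 110.7; c'Δl = 25.22; W sinα = -16.7
Slice 2: Δl = 2.5/cos6.2° = 2.515 m; N'_2 = 247·cos6.2° = 245.6; c'Δl = 21.63; W sinα = 26.7
Slice 3: Δl = 1.5/cos17.4° = 1.572 m; N'_3 = 147·cos17.4° = 140.3; c'Δl = 13.52; W sinα = 44.0
Slice 4: Δl = 1.6/cos26.5° = 1.788 m; N'_4 = 137·cos26.5° = 122.6; c'Δl = 15.38; W sinα = 61.1
Slice 5: Δl = 2.1/cos38.6° = 2.687 m; N'_5 = 128·cos38.6° = 100.0; c'Δl = 23.11; W sinα = 79.9
Slice 6: Δl = 1.5/cos52.7° = 2.475 m; N'_6 = 35·cos52.7° = 21.2; c'Δl = 21.29; W sinα = 27.8
Σc'Δl = 120.1 kN/m; ΣN' = 740.4 kN/m; ΣW sinα = 222.7 kN/m
Resisting = 120.1 + 740.4·tan26.1° = 120.1 + 362.7 = 482.9 kN/m
FS = 482.9 / 222.7 = 2.168

FS = 2.17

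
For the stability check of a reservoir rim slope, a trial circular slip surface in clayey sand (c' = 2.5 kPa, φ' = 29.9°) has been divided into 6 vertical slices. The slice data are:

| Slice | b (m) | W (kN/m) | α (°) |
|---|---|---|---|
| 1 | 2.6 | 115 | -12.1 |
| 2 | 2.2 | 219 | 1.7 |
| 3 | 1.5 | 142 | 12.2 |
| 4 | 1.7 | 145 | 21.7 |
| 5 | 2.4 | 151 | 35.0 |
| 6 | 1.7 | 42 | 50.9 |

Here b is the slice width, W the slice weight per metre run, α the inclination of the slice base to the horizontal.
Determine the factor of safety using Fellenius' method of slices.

Ordinary method of slices: FS = Σ[c'·Δl_i + (W_i cosα_i)·tanφ'] / Σ W_i sinα_i, with Δl_i = b_i / cosα_i.
Slice 1: Δl = 2.6/cos(-12.1°) = 2.659 m; N'_1 = 115·cos(-12.1°) = 112.4; c'Δl = 6.65; W sinα = -24.1
Slice 2: Δl = 2.2/cos1.7° = 2.201 m; N'_2 = 219·cos1.7° = 218.9; c'Δl = 5.50; W sinα = 6.5
Slice 3: Δl = 1.5/cos12.2° = 1.535 m; N'_3 = 142·cos12.2° = 138.8; c'Δl = 3.84; W sinα = 30.0
Slice 4: Δl = 1.7/cos21.7° = 1.830 m; N'_4 = 145·cos21.7° = 134.7; c'Δl = 4.57; W sinα = 53.6
Slice 5: Δl = 2.4/cos35.0° = 2.930 m; N'_5 = 151·cos35.0° = 123.7; c'Δl = 7.32; W sinα = 86.6
Slice 6: Δl = 1.7/cos50.9° = 2.696 m; N'_6 = 42·cos50.9° = 26.5; c'Δl = 6.74; W sinα = 32.6
Σc'Δl = 34.6 kN/m; ΣN' = 755.0 kN/m; ΣW sinα = 185.2 kN/m
Resisting = 34.6 + 755.0·tan29.9° = 34.6 + 434.2 = 468.8 kN/m
FS = 468.8 / 185.2 = 2.531

FS = 2.53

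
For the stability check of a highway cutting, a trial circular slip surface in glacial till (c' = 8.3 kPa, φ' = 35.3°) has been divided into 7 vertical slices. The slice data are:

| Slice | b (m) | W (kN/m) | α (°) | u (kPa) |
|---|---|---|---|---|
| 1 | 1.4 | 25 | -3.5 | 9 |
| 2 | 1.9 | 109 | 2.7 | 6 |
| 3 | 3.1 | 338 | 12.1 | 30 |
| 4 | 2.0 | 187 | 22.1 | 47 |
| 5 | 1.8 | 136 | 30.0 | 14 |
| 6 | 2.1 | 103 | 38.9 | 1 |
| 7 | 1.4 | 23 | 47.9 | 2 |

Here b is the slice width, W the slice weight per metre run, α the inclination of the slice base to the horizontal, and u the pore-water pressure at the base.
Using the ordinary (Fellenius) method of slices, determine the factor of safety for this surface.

FS = 1.87

Ordinary method of slices: FS = Σ[c'·Δl_i + (W_i cosα_i − u_i·Δl_i)·tanφ'] / Σ W_i sinα_i, with Δl_i = b_i / cosα_i.
Slice 1: Δl = 1.4/cos(-3.5°) = 1.403 m; N'_1 = 25·cos(-3.5°) − 9·1.403 = 12.3; c'Δl = 11.64; W sinα = -1.5
Slice 2: Δl = 1.9/cos2.7° = 1.902 m; N'_2 = 109·cos2.7° − 6·1.902 = 97.5; c'Δl = 15.79; W sinα = 5.1
Slice 3: Δl = 3.1/cos12.1° = 3.170 m; N'_3 = 338·cos12.1° − 30·3.170 = 235.4; c'Δl = 26.31; W sinα = 70.9
Slice 4: Δl = 2.0/cos22.1° = 2.159 m; N'_4 = 187·cos22.1° − 47·2.159 = 71.8; c'Δl = 17.92; W sinα = 70.4
Slice 5: Δl = 1.8/cos30.0° = 2.078 m; N'_5 = 136·cos30.0° − 14·2.078 = 88.7; c'Δl = 17.25; W sinα = 68.0
Slice 6: Δl = 2.1/cos38.9° = 2.698 m; N'_6 = 103·cos38.9° − 1·2.698 = 77.5; c'Δl = 22.40; W sinα = 64.7
Slice 7: Δl = 1.4/cos47.9° = 2.088 m; N'_7 = 23·cos47.9° − 2·2.088 = 11.2; c'Δl = 17.33; W sinα = 17.1
Σc'Δl = 128.6 kN/m; ΣN' = 594.4 kN/m; ΣW sinα = 294.6 kN/m
Resisting = 128.6 + 594.4·tan35.3° = 128.6 + 420.8 = 549.5 kN/m
FS = 549.5 / 294.6 = 1.865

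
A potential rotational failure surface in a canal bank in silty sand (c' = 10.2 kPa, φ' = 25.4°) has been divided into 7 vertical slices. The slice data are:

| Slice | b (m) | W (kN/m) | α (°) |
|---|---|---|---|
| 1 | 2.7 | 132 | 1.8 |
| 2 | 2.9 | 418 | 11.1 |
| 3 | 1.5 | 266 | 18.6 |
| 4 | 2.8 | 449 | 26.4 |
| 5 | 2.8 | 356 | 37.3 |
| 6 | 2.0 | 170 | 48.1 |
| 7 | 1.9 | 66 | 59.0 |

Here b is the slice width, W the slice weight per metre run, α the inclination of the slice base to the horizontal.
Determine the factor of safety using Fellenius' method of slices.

Ordinary method of slices: FS = Σ[c'·Δl_i + (W_i cosα_i)·tanφ'] / Σ W_i sinα_i, with Δl_i = b_i / cosα_i.
Slice 1: Δl = 2.7/cos1.8° = 2.701 m; N'_1 = 132·cos1.8° = 131.9; c'Δl = 27.55; W sinα = 4.1
Slice 2: Δl = 2.9/cos11.1° = 2.955 m; N'_2 = 418·cos11.1° = 410.2; c'Δl = 30.14; W sinα = 80.5
Slice 3: Δl = 1.5/cos18.6° = 1.583 m; N'_3 = 266·cos18.6° = 252.1; c'Δl = 16.14; W sinα = 84.8
Slice 4: Δl = 2.8/cos26.4° = 3.126 m; N'_4 = 449·cos26.4° = 402.2; c'Δl = 31.89; W sinα = 199.6
Slice 5: Δl = 2.8/cos37.3° = 3.520 m; N'_5 = 356·cos37.3° = 283.2; c'Δl = 35.90; W sinα = 215.7
Slice 6: Δl = 2.0/cos48.1° = 2.995 m; N'_6 = 170·cos48.1° = 113.5; c'Δl = 30.55; W sinα = 126.5
Slice 7: Δl = 1.9/cos59.0° = 3.689 m; N'_7 = 66·cos59.0° = 34.0; c'Δl = 37.63; W sinα = 56.6
Σc'Δl = 209.8 kN/m; ΣN' = 1627.1 kN/m; ΣW sinα = 767.9 kN/m
Resisting = 209.8 + 1627.1·tan25.4° = 209.8 + 772.6 = 982.4 kN/m
FS = 982.4 / 767.9 = 1.279

FS = 1.28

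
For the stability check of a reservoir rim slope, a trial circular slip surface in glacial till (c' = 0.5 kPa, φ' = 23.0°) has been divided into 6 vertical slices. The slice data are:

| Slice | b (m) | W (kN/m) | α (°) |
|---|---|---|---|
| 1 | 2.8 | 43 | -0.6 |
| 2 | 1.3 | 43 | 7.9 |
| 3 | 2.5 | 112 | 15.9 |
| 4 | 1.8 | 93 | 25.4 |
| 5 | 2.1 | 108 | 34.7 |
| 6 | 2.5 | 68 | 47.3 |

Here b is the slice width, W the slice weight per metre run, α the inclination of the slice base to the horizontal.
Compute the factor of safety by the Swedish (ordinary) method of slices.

Ordinary method of slices: FS = Σ[c'·Δl_i + (W_i cosα_i)·tanφ'] / Σ W_i sinα_i, with Δl_i = b_i / cosα_i.
Slice 1: Δl = 2.8/cos(-0.6°) = 2.800 m; N'_1 = 43·cos(-0.6°) = 43.0; c'Δl = 1.40; W sinα = -0.5
Slice 2: Δl = 1.3/cos7.9° = 1.312 m; N'_2 = 43·cos7.9° = 42.6; c'Δl = 0.66; W sinα = 5.9
Slice 3: Δl = 2.5/cos15.9° = 2.599 m; N'_3 = 112·cos15.9° = 107.7; c'Δl = 1.30; W sinα = 30.7
Slice 4: Δl = 1.8/cos25.4° = 1.993 m; N'_4 = 93·cos25.4° = 84.0; c'Δl = 1.00; W sinα = 39.9
Slice 5: Δl = 2.1/cos34.7° = 2.554 m; N'_5 = 108·cos34.7° = 88.8; c'Δl = 1.28; W sinα = 61.5
Slice 6: Δl = 2.5/cos47.3° = 3.686 m; N'_6 = 68·cos47.3° = 46.1; c'Δl = 1.84; W sinα = 50.0
Σc'Δl = 7.5 kN/m; ΣN' = 412.2 kN/m; ΣW sinα = 187.5 kN/m
Resisting = 7.5 + 412.2·tan23.0° = 7.5 + 175.0 = 182.5 kN/m
FS = 182.5 / 187.5 = 0.973

FS = 0.97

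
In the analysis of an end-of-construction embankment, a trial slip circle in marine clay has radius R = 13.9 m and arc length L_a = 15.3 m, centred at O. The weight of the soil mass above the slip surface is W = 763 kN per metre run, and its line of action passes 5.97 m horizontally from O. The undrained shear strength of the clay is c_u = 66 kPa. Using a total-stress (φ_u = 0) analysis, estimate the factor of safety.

FS = 3.08

Taking moments about the centre O, the resisting moment is provided by the undrained shear strength acting along the arc:
M_R = c_u·L_a·R = 66·15.30·13.9 = 14036.2 kN·m/m
M_D = W·d = 763·5.97 = 4555.1 kN·m/m
FS = M_R / M_D = 14036.2 / 4555.1 = 3.081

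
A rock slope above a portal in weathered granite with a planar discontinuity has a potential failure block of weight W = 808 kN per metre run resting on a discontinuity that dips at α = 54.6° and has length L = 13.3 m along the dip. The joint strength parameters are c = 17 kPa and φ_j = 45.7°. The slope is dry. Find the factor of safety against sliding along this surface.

Resolving the block weight along and normal to the plane and applying the Mohr–Coulomb strength on the joint:
N' = W cosα = 808·cos54.6° = 468.1 kN/m
Driving force T = W sinα = 808·sin54.6° = 658.6 kN/m
Resisting force R = c·L + N'·tanφ_j = 17·13.3 + 468.1·tan45.7° = 226.1 + 479.6 = 705.7 kN/m
FS = R / T = 705.7 / 658.6 = 1.072

FS = 1.07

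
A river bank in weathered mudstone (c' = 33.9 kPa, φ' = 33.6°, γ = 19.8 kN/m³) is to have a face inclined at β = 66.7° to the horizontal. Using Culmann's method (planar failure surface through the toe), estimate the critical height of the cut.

Culmann's analysis gives the critical failure plane at α_cr = (β + φ')/2 = (66.7 + 33.6)/2 = 50.2°, and the critical height
H_c = (4c'/γ) · sinβ cosφ' / [1 − cos(β − φ')]
    = (4·33.9/19.8) · sin66.7°·cos33.6° / [1 − cos(33.1°)]
    = 6.848 · 0.9184·0.8329 / [1 − 0.8377]
    = 6.848 · 0.7650 / 0.1623
    = 32.28 m

H_c = 32.28 m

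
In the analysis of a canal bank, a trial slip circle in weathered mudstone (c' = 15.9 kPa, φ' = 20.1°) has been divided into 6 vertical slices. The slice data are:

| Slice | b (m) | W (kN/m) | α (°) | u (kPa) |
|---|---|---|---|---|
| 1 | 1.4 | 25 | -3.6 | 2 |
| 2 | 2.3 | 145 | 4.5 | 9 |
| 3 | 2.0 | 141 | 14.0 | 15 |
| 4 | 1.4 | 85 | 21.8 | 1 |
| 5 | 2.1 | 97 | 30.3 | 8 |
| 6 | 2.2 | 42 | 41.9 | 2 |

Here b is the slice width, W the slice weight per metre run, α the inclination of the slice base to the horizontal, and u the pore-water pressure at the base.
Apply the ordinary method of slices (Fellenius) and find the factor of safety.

Ordinary method of slices: FS = Σ[c'·Δl_i + (W_i cosα_i − u_i·Δl_i)·tanφ'] / Σ W_i sinα_i, with Δl_i = b_i / cosα_i.
Slice 1: Δl = 1.4/cos(-3.6°) = 1.403 m; N'_1 = 25·cos(-3.6°) − 2·1.403 = 22.1; c'Δl = 22.30; W sinα = -1.6
Slice 2: Δl = 2.3/cos4.5° = 2.307 m; N'_2 = 145·cos4.5° − 9·2.307 = 123.8; c'Δl = 36.68; W sinα = 11.4
Slice 3: Δl = 2.0/cos14.0° = 2.061 m; N'_3 = 141·cos14.0° − 15·2.061 = 105.9; c'Δl = 32.77; W sinα = 34.1
Slice 4: Δl = 1.4/cos21.8° = 1.508 m; N'_4 = 85·cos21.8° − 1·1.508 = 77.4; c'Δl = 23.97; W sinα = 31.6
Slice 5: Δl = 2.1/cos30.3° = 2.432 m; N'_5 = 97·cos30.3° − 8·2.432 = 64.3; c'Δl = 38.67; W sinα = 48.9
Slice 6: Δl = 2.2/cos41.9° = 2.956 m; N'_6 = 42·cos41.9° − 2·2.956 = 25.3; c'Δl = 47.00; W sinα = 28.0
Σc'Δl = 201.4 kN/m; ΣN' = 418.9 kN/m; ΣW sinα = 152.5 kN/m
Resisting = 201.4 + 418.9·tan20.1° = 201.4 + 153.3 = 354.7 kN/m
FS = 354.7 / 152.5 = 2.326

FS = 2.33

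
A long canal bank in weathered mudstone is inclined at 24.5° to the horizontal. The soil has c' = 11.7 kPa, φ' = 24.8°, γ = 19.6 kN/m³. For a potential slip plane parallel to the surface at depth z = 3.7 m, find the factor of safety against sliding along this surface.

For an infinite slope with a slip plane parallel to the surface (no pore pressure): FS = [c' + γz cos²β tanφ'] / [γz sinβ cosβ].
γz = 19.6·3.7 = 72.52 kN/m²
Numerator = 11.7 + 72.52·cos²24.5°·tan24.8° = 11.7 + 72.52·0.8280·0.4621 = 39.446 kPa
Denominator = 72.52·sin24.5°·cos24.5° = 72.52·0.4147·0.9100 = 27.366 kPa
FS = 39.446 / 27.366 = 1.441

FS = 1.44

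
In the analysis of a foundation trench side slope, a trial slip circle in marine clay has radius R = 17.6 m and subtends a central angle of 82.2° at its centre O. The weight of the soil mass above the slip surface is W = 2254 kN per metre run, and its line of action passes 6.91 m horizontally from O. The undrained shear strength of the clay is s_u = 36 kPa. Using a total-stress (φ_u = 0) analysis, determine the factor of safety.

Taking moments about the centre O, the resisting moment is provided by the undrained shear strength acting along the arc:
Arc length L_a = R·θ = 17.6·(82.2°·π/180) = 17.6·1.4347 = 25.25 m
M_R = s_u·L_a·R = 36·25.25·17.6 = 15998.4 kN·m/m
M_D = W·d = 2254·6.91 = 15575.1 kN·m/m
FS = M_R / M_D = 15998.4 / 15575.1 = 1.027

FS = 1.03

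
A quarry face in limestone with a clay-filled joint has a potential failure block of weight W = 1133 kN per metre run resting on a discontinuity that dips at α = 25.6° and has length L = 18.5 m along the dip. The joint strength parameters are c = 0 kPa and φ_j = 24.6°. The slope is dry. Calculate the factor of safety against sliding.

Resolving the block weight along and normal to the plane and applying the Mohr–Coulomb strength on the joint:
N' = W cosα = 1133·cos25.6° = 1021.8 kN/m
Driving force T = W sinα = 1133·sin25.6° = 489.6 kN/m
Resisting force R = c·L + N'·tanφ_j = 0·18.5 + 1021.8·tan24.6° = 0.0 + 467.8 = 467.8 kN/m
FS = R / T = 467.8 / 489.6 = 0.956

FS = 0.96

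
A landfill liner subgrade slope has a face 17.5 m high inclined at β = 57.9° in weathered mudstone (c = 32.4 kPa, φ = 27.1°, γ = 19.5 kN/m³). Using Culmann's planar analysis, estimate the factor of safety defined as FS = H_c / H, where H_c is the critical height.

H_c = (4c/γ) · sinβ cosφ / [1 − cos(β − φ)]
    = (4·32.4/19.5) · sin57.9°·cos27.1° / [1 − cos30.8°]
    = 6.646 · 0.7541 / 0.1410 = 35.54 m
FS = H_c / H = 35.54 / 17.5 = 2.031

FS = 2.03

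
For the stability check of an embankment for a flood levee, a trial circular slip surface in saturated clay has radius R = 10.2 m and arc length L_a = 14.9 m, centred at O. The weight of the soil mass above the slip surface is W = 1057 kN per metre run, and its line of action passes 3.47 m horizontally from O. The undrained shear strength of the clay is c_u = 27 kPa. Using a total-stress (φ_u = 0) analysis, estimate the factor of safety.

FS = 1.12

Taking moments about the centre O, the resisting moment is provided by the undrained shear strength acting along the arc:
M_R = c_u·L_a·R = 27·14.90·10.2 = 4103.5 kN·m/m
M_D = W·d = 1057·3.47 = 3667.8 kN·m/m
FS = M_R / M_D = 4103.5 / 3667.8 = 1.119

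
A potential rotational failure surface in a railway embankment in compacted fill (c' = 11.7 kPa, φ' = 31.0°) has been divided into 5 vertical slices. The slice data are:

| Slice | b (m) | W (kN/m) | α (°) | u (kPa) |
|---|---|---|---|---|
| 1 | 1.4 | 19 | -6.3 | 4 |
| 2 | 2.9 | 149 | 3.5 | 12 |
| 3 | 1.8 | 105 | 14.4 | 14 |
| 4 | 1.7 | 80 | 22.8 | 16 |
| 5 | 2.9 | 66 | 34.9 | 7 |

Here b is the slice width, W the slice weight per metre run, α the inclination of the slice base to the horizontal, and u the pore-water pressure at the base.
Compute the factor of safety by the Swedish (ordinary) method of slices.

FS = 2.96

Ordinary method of slices: FS = Σ[c'·Δl_i + (W_i cosα_i − u_i·Δl_i)·tanφ'] / Σ W_i sinα_i, with Δl_i = b_i / cosα_i.
Slice 1: Δl = 1.4/cos(-6.3°) = 1.409 m; N'_1 = 19·cos(-6.3°) − 4·1.409 = 13.3; c'Δl = 16.48; W sinα = -2.1
Slice 2: Δl = 2.9/cos3.5° = 2.905 m; N'_2 = 149·cos3.5° − 12·2.905 = 113.9; c'Δl = 33.99; W sinα = 9.1
Slice 3: Δl = 1.8/cos14.4° = 1.858 m; N'_3 = 105·cos14.4° − 14·1.858 = 75.7; c'Δl = 21.74; W sinα = 26.1
Slice 4: Δl = 1.7/cos22.8° = 1.844 m; N'_4 = 80·cos22.8° − 16·1.844 = 44.2; c'Δl = 21.58; W sinα = 31.0
Slice 5: Δl = 2.9/cos34.9° = 3.536 m; N'_5 = 66·cos34.9° − 7·3.536 = 29.4; c'Δl = 41.37; W sinα = 37.8
Σc'Δl = 135.2 kN/m; ΣN' = 276.4 kN/m; ΣW sinα = 101.9 kN/m
Resisting = 135.2 + 276.4·tan31.0° = 135.2 + 166.1 = 301.2 kN/m
FS = 301.2 / 101.9 = 2.957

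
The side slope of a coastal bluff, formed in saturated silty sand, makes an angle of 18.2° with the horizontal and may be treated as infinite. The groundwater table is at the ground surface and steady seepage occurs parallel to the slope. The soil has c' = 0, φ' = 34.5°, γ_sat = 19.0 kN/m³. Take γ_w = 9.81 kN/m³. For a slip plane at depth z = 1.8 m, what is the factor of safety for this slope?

FS = 1.01

With seepage parallel to the slope and the water table at the surface, the effective normal stress on the slip plane uses the buoyant unit weight γ' = γ_sat − γ_w while the driving shear stress uses γ_sat:
FS = [c' + γ' z cos²β tanφ'] / [γ_sat z sinβ cosβ]
(For c' = 0 this reduces to FS = (γ'/γ_sat)·tanφ'/tanβ.)
γ' = 19.0 − 9.81 = 9.19 kN/m³
Numerator = 0.0 + 9.19·1.8·cos²18.2°·tan34.5° = 0.0 + 9.19·1.8·0.9024·0.6873 = 10.260 kPa
Denominator = 19.0·1.8·sin18.2°·cos18.2° = 19.0·1.8·0.3123·0.9500 = 10.147 kPa
FS = 10.260 / 10.147 = 1.011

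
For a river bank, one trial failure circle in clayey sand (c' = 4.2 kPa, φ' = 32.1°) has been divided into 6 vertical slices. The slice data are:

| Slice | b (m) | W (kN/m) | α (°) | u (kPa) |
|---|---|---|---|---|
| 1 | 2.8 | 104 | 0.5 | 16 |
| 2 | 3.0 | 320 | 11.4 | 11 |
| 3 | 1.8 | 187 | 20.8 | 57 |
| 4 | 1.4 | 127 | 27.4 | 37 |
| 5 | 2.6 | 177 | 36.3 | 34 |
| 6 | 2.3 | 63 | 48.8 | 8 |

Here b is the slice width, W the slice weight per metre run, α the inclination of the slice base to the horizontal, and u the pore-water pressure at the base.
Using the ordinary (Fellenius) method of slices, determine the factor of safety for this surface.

FS = 1.13

Ordinary method of slices: FS = Σ[c'·Δl_i + (W_i cosα_i − u_i·Δl_i)·tanφ'] / Σ W_i sinα_i, with Δl_i = b_i / cosα_i.
Slice 1: Δl = 2.8/cos0.5° = 2.800 m; N'_1 = 104·cos0.5° − 16·2.800 = 59.2; c'Δl = 11.76; W sinα = 0.9
Slice 2: Δl = 3.0/cos11.4° = 3.060 m; N'_2 = 320·cos11.4° − 11·3.060 = 280.0; c'Δl = 12.85; W sinα = 63.3
Slice 3: Δl = 1.8/cos20.8° = 1.925 m; N'_3 = 187·cos20.8° − 57·1.925 = 65.1; c'Δl = 8.09; W sinα = 66.4
Slice 4: Δl = 1.4/cos27.4° = 1.577 m; N'_4 = 127·cos27.4° − 37·1.577 = 54.4; c'Δl = 6.62; W sinα = 58.4
Slice 5: Δl = 2.6/cos36.3° = 3.226 m; N'_5 = 177·cos36.3° − 34·3.226 = 33.0; c'Δl = 13.55; W sinα = 104.8
Slice 6: Δl = 2.3/cos48.8° = 3.492 m; N'_6 = 63·cos48.8° − 8·3.492 = 13.6; c'Δl = 14.67; W sinα = 47.4
Σc'Δl = 67.5 kN/m; ΣN' = 505.2 kN/m; ΣW sinα = 341.2 kN/m
Resisting = 67.5 + 505.2·tan32.1° = 67.5 + 316.9 = 384.5 kN/m
FS = 384.5 / 341.2 = 1.127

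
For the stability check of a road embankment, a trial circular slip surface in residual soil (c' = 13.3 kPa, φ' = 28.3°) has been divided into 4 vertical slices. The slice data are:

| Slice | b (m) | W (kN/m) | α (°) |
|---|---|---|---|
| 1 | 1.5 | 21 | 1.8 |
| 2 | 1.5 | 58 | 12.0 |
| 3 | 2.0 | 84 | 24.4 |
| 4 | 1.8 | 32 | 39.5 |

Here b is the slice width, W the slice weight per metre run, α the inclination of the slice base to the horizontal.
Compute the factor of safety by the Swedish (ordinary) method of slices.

Ordinary method of slices: FS = Σ[c'·Δl_i + (W_i cosα_i)·tanφ'] / Σ W_i sinα_i, with Δl_i = b_i / cosα_i.
Slice 1: Δl = 1.5/cos1.8° = 1.501 m; N'_1 = 21·cos1.8° = 21.0; c'Δl = 19.96; W sinα = 0.7
Slice 2: Δl = 1.5/cos12.0° = 1.534 m; N'_2 = 58·cos12.0° = 56.7; c'Δl = 20.40; W sinα = 12.1
Slice 3: Δl = 2.0/cos24.4° = 2.196 m; N'_3 = 84·cos24.4° = 76.5; c'Δl = 29.21; W sinα = 34.7
Slice 4: Δl = 1.8/cos39.5° = 2.333 m; N'_4 = 32·cos39.5° = 24.7; c'Δl = 31.03; W sinα = 20.4
Σc'Δl = 100.6 kN/m; ΣN' = 178.9 kN/m; ΣW sinα = 67.8 kN/m
Resisting = 100.6 + 178.9·tan28.3° = 100.6 + 96.3 = 196.9 kN/m
FS = 196.9 / 67.8 = 2.906

FS = 2.91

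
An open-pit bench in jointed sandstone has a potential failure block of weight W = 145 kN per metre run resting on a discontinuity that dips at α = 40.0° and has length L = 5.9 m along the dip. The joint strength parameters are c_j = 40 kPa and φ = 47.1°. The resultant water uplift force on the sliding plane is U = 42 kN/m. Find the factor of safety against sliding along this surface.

Resolving the block weight along and normal to the plane and applying the Mohr–Coulomb strength on the joint:
N' = W cosα − U = 145·cos40.0° − 42 = 69.1 kN/m
Driving force T = W sinα = 145·sin40.0° = 93.2 kN/m
Resisting force R = c_j·L + N'·tanφ = 40·5.9 + 69.1·tan47.1° = 236.0 + 74.3 = 310.3 kN/m
FS = R / T = 310.3 / 93.2 = 3.330

FS = 3.33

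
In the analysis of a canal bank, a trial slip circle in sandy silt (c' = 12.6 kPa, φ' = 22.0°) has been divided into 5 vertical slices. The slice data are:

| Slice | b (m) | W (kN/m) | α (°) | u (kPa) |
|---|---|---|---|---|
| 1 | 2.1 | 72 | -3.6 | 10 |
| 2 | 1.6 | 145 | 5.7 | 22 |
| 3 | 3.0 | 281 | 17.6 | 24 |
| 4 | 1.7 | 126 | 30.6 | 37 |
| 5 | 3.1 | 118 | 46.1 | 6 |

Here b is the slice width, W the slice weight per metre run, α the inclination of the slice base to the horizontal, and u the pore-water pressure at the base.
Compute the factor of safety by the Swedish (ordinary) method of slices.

FS = 1.42

Ordinary method of slices: FS = Σ[c'·Δl_i + (W_i cosα_i − u_i·Δl_i)·tanφ'] / Σ W_i sinα_i, with Δl_i = b_i / cosα_i.
Slice 1: Δl = 2.1/cos(-3.6°) = 2.104 m; N'_1 = 72·cos(-3.6°) − 10·2.104 = 50.8; c'Δl = 26.51; W sinα = -4.5
Slice 2: Δl = 1.6/cos5.7° = 1.608 m; N'_2 = 145·cos5.7° − 22·1.608 = 108.9; c'Δl = 20.26; W sinα = 14.4
Slice 3: Δl = 3.0/cos17.6° = 3.147 m; N'_3 = 281·cos17.6° − 24·3.147 = 192.3; c'Δl = 39.66; W sinα = 85.0
Slice 4: Δl = 1.7/cos30.6° = 1.975 m; N'_4 = 126·cos30.6° − 37·1.975 = 35.4; c'Δl = 24.89; W sinα = 64.1
Slice 5: Δl = 3.1/cos46.1° = 4.471 m; N'_5 = 118·cos46.1° − 6·4.471 = 55.0; c'Δl = 56.33; W sinα = 85.0
Σc'Δl = 167.6 kN/m; ΣN' = 442.4 kN/m; ΣW sinα = 244.0 kN/m
Resisting = 167.6 + 442.4·tan22.0° = 167.6 + 178.7 = 346.4 kN/m
FS = 346.4 / 244.0 = 1.420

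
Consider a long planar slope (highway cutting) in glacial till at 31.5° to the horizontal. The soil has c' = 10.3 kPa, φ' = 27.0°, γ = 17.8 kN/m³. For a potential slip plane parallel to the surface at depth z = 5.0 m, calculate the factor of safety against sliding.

For an infinite slope with a slip plane parallel to the surface (no pore pressure): FS = [c' + γz cos²β tanφ'] / [γz sinβ cosβ].
γz = 17.8·5.0 = 89.00 kN/m²
Numerator = 10.3 + 89.00·cos²31.5°·tan27.0° = 10.3 + 89.00·0.7270·0.5095 = 43.268 kPa
Denominator = 89.00·sin31.5°·cos31.5° = 89.00·0.5225·0.8526 = 39.650 kPa
FS = 43.268 / 39.650 = 1.091

FS = 1.09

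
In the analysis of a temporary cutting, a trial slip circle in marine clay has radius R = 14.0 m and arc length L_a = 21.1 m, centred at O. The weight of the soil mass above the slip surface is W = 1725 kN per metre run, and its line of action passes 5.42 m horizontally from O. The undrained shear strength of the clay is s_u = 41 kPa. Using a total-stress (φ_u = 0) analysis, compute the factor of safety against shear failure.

Taking moments about the centre O, the resisting moment is provided by the undrained shear strength acting along the arc:
M_R = s_u·L_a·R = 41·21.10·14.0 = 12111.4 kN·m/m
M_D = W·d = 1725·5.42 = 9349.5 kN·m/m
FS = M_R / M_D = 12111.4 / 9349.5 = 1.295

FS = 1.30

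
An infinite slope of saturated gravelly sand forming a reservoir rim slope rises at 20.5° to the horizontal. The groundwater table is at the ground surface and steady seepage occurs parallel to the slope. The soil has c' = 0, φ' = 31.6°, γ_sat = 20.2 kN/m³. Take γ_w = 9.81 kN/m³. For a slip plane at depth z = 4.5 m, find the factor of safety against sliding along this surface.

With seepage parallel to the slope and the water table at the surface, the effective normal stress on the slip plane uses the buoyant unit weight γ' = γ_sat − γ_w while the driving shear stress uses γ_sat:
FS = [c' + γ' z cos²β tanφ'] / [γ_sat z sinβ cosβ]
(For c' = 0 this reduces to FS = (γ'/γ_sat)·tanφ'/tanβ.)
γ' = 20.2 − 9.81 = 10.39 kN/m³
Numerator = 0.0 + 10.39·4.5·cos²20.5°·tan31.6° = 0.0 + 10.39·4.5·0.8774·0.6152 = 25.236 kPa
Denominator = 20.2·4.5·sin20.5°·cos20.5° = 20.2·4.5·0.3502·0.9367 = 29.818 kPa
FS = 25.236 / 29.818 = 0.846

FS = 0.85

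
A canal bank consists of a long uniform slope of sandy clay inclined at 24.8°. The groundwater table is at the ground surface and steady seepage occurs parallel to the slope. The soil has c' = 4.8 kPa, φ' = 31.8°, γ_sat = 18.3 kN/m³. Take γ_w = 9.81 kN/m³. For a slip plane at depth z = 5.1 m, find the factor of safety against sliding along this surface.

FS = 0.76

With seepage parallel to the slope and the water table at the surface, the effective normal stress on the slip plane uses the buoyant unit weight γ' = γ_sat − γ_w while the driving shear stress uses γ_sat:
FS = [c' + γ' z cos²β tanφ'] / [γ_sat z sinβ cosβ]
γ' = 18.3 − 9.81 = 8.49 kN/m³
Numerator = 4.8 + 8.49·5.1·cos²24.8°·tan31.8° = 4.8 + 8.49·5.1·0.8241·0.6200 = 26.923 kPa
Denominator = 18.3·5.1·sin24.8°·cos24.8° = 18.3·5.1·0.4195·0.9078 = 35.537 kPa
FS = 26.923 / 35.537 = 0.758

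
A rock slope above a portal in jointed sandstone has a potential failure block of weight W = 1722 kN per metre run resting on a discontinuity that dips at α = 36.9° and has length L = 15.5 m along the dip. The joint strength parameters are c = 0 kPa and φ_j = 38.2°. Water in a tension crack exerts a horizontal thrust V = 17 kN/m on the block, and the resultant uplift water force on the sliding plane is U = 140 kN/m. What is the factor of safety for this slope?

FS = 0.92

Resolving the block weight along and normal to the plane and applying the Mohr–Coulomb strength on the joint:
N' = W cosα − U − V sinα = 1722·cos36.9° − 140 − 17·sin36.9° = 1226.8 kN/m
Driving force T = W sinα + V cosα = 1722·sin36.9° + 17·cos36.9° = 1047.5 kN/m
Resisting force R = c·L + N'·tanφ_j = 0·15.5 + 1226.8·tan38.2° = 0.0 + 965.4 = 965.4 kN/m
FS = R / T = 965.4 / 1047.5 = 0.922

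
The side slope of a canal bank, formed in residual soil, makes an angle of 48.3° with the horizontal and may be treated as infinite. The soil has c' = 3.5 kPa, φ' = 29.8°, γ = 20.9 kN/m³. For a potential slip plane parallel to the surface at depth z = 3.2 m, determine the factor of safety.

FS = 0.62

For an infinite slope with a slip plane parallel to the surface (no pore pressure): FS = [c' + γz cos²β tanφ'] / [γz sinβ cosβ].
γz = 20.9·3.2 = 66.88 kN/m²
Numerator = 3.5 + 66.88·cos²48.3°·tan29.8° = 3.5 + 66.88·0.4425·0.5727 = 20.450 kPa
Denominator = 66.88·sin48.3°·cos48.3° = 66.88·0.7466·0.6652 = 33.218 kPa
FS = 20.450 / 33.218 = 0.616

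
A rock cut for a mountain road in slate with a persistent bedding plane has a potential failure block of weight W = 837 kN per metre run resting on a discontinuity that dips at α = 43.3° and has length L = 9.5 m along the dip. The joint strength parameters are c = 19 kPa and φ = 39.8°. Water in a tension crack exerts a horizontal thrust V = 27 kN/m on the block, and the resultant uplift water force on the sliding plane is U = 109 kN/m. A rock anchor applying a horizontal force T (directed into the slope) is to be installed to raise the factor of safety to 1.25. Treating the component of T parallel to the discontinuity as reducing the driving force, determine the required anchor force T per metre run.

Resolving forces along and normal to the sliding plane, with the horizontal anchor force T adding T·sinα to the effective normal force and T·cosα acting up the plane against the driving force:
FS = [cL + (W cosα − U − V sinα + T sinα) tanφ] / [W sinα + V cosα − T cosα]
Without the anchor: N' = 481.6 kN/m, driving T_d = 593.7 kN/m, resisting R = 19·9.5 + 481.6·tan39.8° = 581.8 kN/m, FS = 0.98.
Setting FS = 1.25 and solving for T:
1.25·(593.7 − T cos43.3°) = 581.8 + T sin43.3°·tan39.8°
T·(sin43.3°·tan39.8° + 1.25·cos43.3°) = 1.25·593.7 − 581.8
T·(0.6858·0.8332 + 1.25·0.7278) = 742.1 − 581.8 = 160.3
T·1.4811 = 160.3
T = 108.2 kN/m

T = 108 kN/m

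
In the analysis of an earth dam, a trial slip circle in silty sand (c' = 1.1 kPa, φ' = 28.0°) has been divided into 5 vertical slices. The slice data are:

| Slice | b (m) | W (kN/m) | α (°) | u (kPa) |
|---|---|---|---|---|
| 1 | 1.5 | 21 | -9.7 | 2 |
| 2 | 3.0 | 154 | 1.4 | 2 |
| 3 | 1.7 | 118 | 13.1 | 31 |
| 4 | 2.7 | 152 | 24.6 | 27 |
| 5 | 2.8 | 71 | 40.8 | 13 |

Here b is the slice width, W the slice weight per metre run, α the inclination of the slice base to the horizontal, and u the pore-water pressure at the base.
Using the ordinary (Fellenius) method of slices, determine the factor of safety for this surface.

Ordinary method of slices: FS = Σ[c'·Δl_i + (W_i cosα_i − u_i·Δl_i)·tanφ'] / Σ W_i sinα_i, with Δl_i = b_i / cosα_i.
Slice 1: Δl = 1.5/cos(-9.7°) = 1.522 m; N'_1 = 21·cos(-9.7°) − 2·1.522 = 17.7; c'Δl = 1.67; W sinα = -3.5
Slice 2: Δl = 3.0/cos1.4° = 3.001 m; N'_2 = 154·cos1.4° − 2·3.001 = 148.0; c'Δl = 3.30; W sinα = 3.8
Slice 3: Δl = 1.7/cos13.1° = 1.745 m; N'_3 = 118·cos13.1° − 31·1.745 = 60.8; c'Δl = 1.92; W sinα = 26.7
Slice 4: Δl = 2.7/cos24.6° = 2.970 m; N'_4 = 152·cos24.6° − 27·2.970 = 58.0; c'Δl = 3.27; W sinα = 63.3
Slice 5: Δl = 2.8/cos40.8° = 3.699 m; N'_5 = 71·cos40.8° − 13·3.699 = 5.7; c'Δl = 4.07; W sinα = 46.4
Σc'Δl = 14.2 kN/m; ΣN' = 290.1 kN/m; ΣW sinα = 136.6 kN/m
Resisting = 14.2 + 290.1·tan28.0° = 14.2 + 154.3 = 168.5 kN/m
FS = 168.5 / 136.6 = 1.233

FS = 1.23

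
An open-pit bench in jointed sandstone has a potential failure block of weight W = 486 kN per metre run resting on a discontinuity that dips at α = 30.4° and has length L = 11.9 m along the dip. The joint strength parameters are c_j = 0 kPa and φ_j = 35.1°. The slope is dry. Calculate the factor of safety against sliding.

FS = 1.20

Resolving the block weight along and normal to the plane and applying the Mohr–Coulomb strength on the joint:
N' = W cosα = 486·cos30.4° = 419.2 kN/m
Driving force T = W sinα = 486·sin30.4° = 245.9 kN/m
Resisting force R = c_j·L + N'·tanφ_j = 0·11.9 + 419.2·tan35.1° = 0.0 + 294.6 = 294.6 kN/m
FS = R / T = 294.6 / 245.9 = 1.198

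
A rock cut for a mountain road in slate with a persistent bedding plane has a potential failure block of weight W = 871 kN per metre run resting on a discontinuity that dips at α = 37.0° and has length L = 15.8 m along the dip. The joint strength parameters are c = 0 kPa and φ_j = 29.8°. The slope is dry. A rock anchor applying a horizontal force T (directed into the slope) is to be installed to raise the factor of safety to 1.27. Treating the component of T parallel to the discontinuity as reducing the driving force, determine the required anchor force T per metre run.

Resolving forces along and normal to the sliding plane, with the horizontal anchor force T adding T·sinα to the effective normal force and T·cosα acting up the plane against the driving force:
FS = [cL + (W cosα + T sinα) tanφ_j] / [W sinα − T cosα]
Without the anchor: N' = 695.6 kN/m, driving T_d = 524.2 kN/m, resisting R = 0·15.8 + 695.6·tan29.8° = 398.4 kN/m, FS = 0.76.
Setting FS = 1.27 and solving for T:
1.27·(524.2 − T cos37.0°) = 398.4 + T sin37.0°·tan29.8°
T·(sin37.0°·tan29.8° + 1.27·cos37.0°) = 1.27·524.2 − 398.4
T·(0.6018·0.5727 + 1.27·0.7986) = 665.7 − 398.4 = 267.3
T·1.3589 = 267.3
T = 196.7 kN/m

T = 197 kN/m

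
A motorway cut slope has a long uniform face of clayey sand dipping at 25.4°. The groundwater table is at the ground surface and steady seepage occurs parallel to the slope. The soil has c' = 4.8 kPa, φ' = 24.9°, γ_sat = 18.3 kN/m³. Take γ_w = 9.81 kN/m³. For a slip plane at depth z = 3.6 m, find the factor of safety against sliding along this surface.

With seepage parallel to the slope and the water table at the surface, the effective normal stress on the slip plane uses the buoyant unit weight γ' = γ_sat − γ_w while the driving shear stress uses γ_sat:
FS = [c' + γ' z cos²β tanφ'] / [γ_sat z sinβ cosβ]
γ' = 18.3 − 9.81 = 8.49 kN/m³
Numerator = 4.8 + 8.49·3.6·cos²25.4°·tan24.9° = 4.8 + 8.49·3.6·0.8160·0.4642 = 16.377 kPa
Denominator = 18.3·3.6·sin25.4°·cos25.4° = 18.3·3.6·0.4289·0.9033 = 25.527 kPa
FS = 16.377 / 25.527 = 0.642

FS = 0.64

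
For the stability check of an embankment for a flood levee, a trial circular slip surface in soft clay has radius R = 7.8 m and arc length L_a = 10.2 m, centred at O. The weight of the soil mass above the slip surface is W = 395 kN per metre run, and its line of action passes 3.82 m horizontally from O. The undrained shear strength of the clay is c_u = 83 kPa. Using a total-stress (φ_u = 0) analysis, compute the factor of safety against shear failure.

Taking moments about the centre O, the resisting moment is provided by the undrained shear strength acting along the arc:
M_R = c_u·L_a·R = 83·10.20·7.8 = 6603.5 kN·m/m
M_D = W·d = 395·3.82 = 1508.9 kN·m/m
FS = M_R / M_D = 6603.5 / 1508.9 = 4.376

FS = 4.38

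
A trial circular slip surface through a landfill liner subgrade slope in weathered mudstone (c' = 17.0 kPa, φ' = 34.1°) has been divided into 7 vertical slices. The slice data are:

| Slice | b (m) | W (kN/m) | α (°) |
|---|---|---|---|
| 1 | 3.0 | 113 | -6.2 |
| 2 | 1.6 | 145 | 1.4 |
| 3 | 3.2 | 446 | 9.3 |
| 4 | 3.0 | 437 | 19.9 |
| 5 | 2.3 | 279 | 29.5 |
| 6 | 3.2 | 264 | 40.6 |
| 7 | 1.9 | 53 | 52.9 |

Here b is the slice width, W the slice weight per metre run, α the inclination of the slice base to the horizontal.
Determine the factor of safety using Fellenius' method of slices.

FS = 2.54

Ordinary method of slices: FS = Σ[c'·Δl_i + (W_i cosα_i)·tanφ'] / Σ W_i sinα_i, with Δl_i = b_i / cosα_i.
Slice 1: Δl = 3.0/cos(-6.2°) = 3.018 m; N'_1 = 113·cos(-6.2°) = 112.3; c'Δl = 51.30; W sinα = -12.2
Slice 2: Δl = 1.6/cos1.4° = 1.600 m; N'_2 = 145·cos1.4° = 145.0; c'Δl = 27.21; W sinα = 3.5
Slice 3: Δl = 3.2/cos9.3° = 3.243 m; N'_3 = 446·cos9.3° = 440.1; c'Δl = 55.12; W sinα = 72.1
Slice 4: Δl = 3.0/cos19.9° = 3.191 m; N'_4 = 437·cos19.9° = 410.9; c'Δl = 54.24; W sinα = 148.7
Slice 5: Δl = 2.3/cos29.5° = 2.643 m; N'_5 = 279·cos29.5° = 242.8; c'Δl = 44.92; W sinα = 137.4
Slice 6: Δl = 3.2/cos40.6° = 4.215 m; N'_6 = 264·cos40.6° = 200.4; c'Δl = 71.65; W sinα = 171.8
Slice 7: Δl = 1.9/cos52.9° = 3.150 m; N'_7 = 53·cos52.9° = 32.0; c'Δl = 53.55; W sinα = 42.3
Σc'Δl = 358.0 kN/m; ΣN' = 1583.6 kN/m; ΣW sinα = 563.6 kN/m
Resisting = 358.0 + 1583.6·tan34.1° = 358.0 + 1072.2 = 1430.2 kN/m
FS = 1430.2 / 563.6 = 2.537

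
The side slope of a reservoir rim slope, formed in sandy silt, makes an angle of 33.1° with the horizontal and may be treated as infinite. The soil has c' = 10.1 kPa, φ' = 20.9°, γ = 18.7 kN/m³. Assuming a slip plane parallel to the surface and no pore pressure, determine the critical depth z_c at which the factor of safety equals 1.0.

z_c = 2.85 m

Setting FS = 1.00 in FS = [c' + γz cos²β tanφ'] / [γz sinβ cosβ] and solving for z:
z = c' / [γ cosβ (FS·sinβ − cosβ·tanφ')]
  = 10.1 / [18.7·cos33.1°·(1.00·sin33.1° − cos33.1°·tan20.9°)]
  = 10.1 / [18.7·0.8377·(1.00·0.5461 − 0.8377·0.3819)]
  = 10.1 / 3.5436 = 2.850 m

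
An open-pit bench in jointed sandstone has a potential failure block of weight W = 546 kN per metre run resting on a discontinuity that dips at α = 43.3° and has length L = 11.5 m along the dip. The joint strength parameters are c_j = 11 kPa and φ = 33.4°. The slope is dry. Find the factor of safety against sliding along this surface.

Resolving the block weight along and normal to the plane and applying the Mohr–Coulomb strength on the joint:
N' = W cosα = 546·cos43.3° = 397.4 kN/m
Driving force T = W sinα = 546·sin43.3° = 374.5 kN/m
Resisting force R = c_j·L + N'·tanφ = 11·11.5 + 397.4·tan33.4° = 126.5 + 262.0 = 388.5 kN/m
FS = R / T = 388.5 / 374.5 = 1.038

FS = 1.04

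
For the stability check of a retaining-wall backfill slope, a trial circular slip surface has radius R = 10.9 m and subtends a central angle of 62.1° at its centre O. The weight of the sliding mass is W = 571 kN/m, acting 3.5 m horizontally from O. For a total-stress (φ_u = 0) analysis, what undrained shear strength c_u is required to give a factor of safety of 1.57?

c_u = 24.4 kPa

FS = c_u·L_a·R / (W·d), so c_u = FS·W·d / (L_a·R).
Arc length L_a = R·θ = 10.9·(62.1°·π/180) = 10.9·1.0838 = 11.81 m
c_u = 1.57·571·3.5 / (11.81·10.9) = 3137.6 / 128.77 = 24.37 kPa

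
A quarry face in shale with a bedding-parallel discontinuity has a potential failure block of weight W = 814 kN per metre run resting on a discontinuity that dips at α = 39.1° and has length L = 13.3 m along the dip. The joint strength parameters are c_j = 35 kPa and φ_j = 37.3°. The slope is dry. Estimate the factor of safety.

Resolving the block weight along and normal to the plane and applying the Mohr–Coulomb strength on the joint:
N' = W cosα = 814·cos39.1° = 631.7 kN/m
Driving force T = W sinα = 814·sin39.1° = 513.4 kN/m
Resisting force R = c_j·L + N'·tanφ_j = 35·13.3 + 631.7·tan37.3° = 465.5 + 481.2 = 946.7 kN/m
FS = R / T = 946.7 / 513.4 = 1.844

FS = 1.84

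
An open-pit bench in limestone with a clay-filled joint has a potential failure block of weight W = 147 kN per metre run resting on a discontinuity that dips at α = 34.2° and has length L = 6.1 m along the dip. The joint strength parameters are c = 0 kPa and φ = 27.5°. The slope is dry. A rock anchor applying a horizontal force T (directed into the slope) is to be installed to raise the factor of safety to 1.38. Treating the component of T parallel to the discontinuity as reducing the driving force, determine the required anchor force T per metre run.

Resolving forces along and normal to the sliding plane, with the horizontal anchor force T adding T·sinα to the effective normal force and T·cosα acting up the plane against the driving force:
FS = [cL + (W cosα + T sinα) tanφ] / [W sinα − T cosα]
Without the anchor: N' = 121.6 kN/m, driving T_d = 82.6 kN/m, resisting R = 0·6.1 + 121.6·tan27.5° = 63.3 kN/m, FS = 0.77.
Setting FS = 1.38 and solving for T:
1.38·(82.6 − T cos34.2°) = 63.3 + T sin34.2°·tan27.5°
T·(sin34.2°·tan27.5° + 1.38·cos34.2°) = 1.38·82.6 − 63.3
T·(0.5621·0.5206 + 1.38·0.8271) = 114.0 − 63.3 = 50.7
T·1.4340 = 50.7
T = 35.4 kN/m

T = 35 kN/m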